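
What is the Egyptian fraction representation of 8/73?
1/10 + 1/105 + 1/15330

Greedy algorithm:
8/73: ceiling(73/8) = 10, use 1/10
7/730: ceiling(730/7) = 105, use 1/105
1/15330: ceiling(15330/1) = 15330, use 1/15330
Result: 8/73 = 1/10 + 1/105 + 1/15330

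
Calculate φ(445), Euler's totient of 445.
352

445 = 5 × 89
φ(n) = n × ∏(1 - 1/p) for each prime p dividing n
φ(445) = 445 × (1 - 1/5) × (1 - 1/89) = 352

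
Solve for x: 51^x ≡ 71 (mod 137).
47

Baby-step giant-step with step n = ⌈√137⌉ = 12.
Baby steps 51^j mod 137 (j:value) for j=0..11: 0:1, 1:51, 2:135, 3:35, 4:4, 5:67, 6:129, 7:3, 8:16, 9:131, 10:105, 11:12.
Giant-step multiplier: 51^(-12) ≡ 51^(136-12) = 51^124 ≡ 15 (mod 137).
Giant steps γ_i = 71·15^i mod 137: γ_0=71, γ_1=106, γ_2=83, γ_3=12 (in table at j=11).
x = i·n + j = 3·12 + 11 = 47.
Check: 51^47 ≡ 71 (mod 137).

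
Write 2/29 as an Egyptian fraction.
1/15 + 1/435

Greedy algorithm:
2/29: ceiling(29/2) = 15, use 1/15
1/435: ceiling(435/1) = 435, use 1/435
Result: 2/29 = 1/15 + 1/435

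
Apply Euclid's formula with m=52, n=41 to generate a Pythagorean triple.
(1023, 4264, 4385)

Euclid's formula: a = m² - n², b = 2mn, c = m² + n²
m = 52, n = 41
a = 52² - 41² = 2704 - 1681 = 1023
b = 2 × 52 × 41 = 4264
c = 52² + 41² = 2704 + 1681 = 4385
Verification: 1023² + 4264² = 1046529 + 18181696 = 19228225 = 4385² ✓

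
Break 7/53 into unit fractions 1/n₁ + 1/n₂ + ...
1/8 + 1/142 + 1/30104

Greedy algorithm:
7/53: ceiling(53/7) = 8, use 1/8
3/424: ceiling(424/3) = 142, use 1/142
1/30104: ceiling(30104/1) = 30104, use 1/30104
Result: 7/53 = 1/8 + 1/142 + 1/30104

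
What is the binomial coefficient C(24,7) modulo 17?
1

Using Lucas' theorem:
Write n=24 and k=7 in base 17:
n in base 17: [1, 7]
k in base 17: [0, 7]
C(24,7) mod 17 = ∏ C(n_i, k_i) mod 17
Digit binomials (mod 17): C(1,0) = 1; C(7,7) = 1
Product: 1 × 1 = 1 ≡ 1 (mod 17)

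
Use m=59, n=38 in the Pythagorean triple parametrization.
(2037, 4484, 4925)

Euclid's formula: a = m² - n², b = 2mn, c = m² + n²
m = 59, n = 38
a = 59² - 38² = 3481 - 1444 = 2037
b = 2 × 59 × 38 = 4484
c = 59² + 38² = 3481 + 1444 = 4925
Verification: 2037² + 4484² = 4149369 + 20106256 = 24255625 = 4925² ✓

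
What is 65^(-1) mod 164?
53

gcd(65, 164) = 1, so the inverse exists.
Extended Euclidean algorithm on (164, 65):
164 = 2 × 65 + 34  ⟹  34 = (1)·164 + (-2)·65
65 = 1 × 34 + 31  ⟹  31 = (-1)·164 + (3)·65
34 = 1 × 31 + 3  ⟹  3 = (2)·164 + (-5)·65
31 = 10 × 3 + 1  ⟹  1 = (-21)·164 + (53)·65
So (53)·65 ≡ 1 (mod 164), i.e. 65^(-1) ≡ 53 (mod 164).
Check: 65 × 53 = 3445 ≡ 1 (mod 164)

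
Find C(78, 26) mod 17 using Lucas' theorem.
6

Using Lucas' theorem:
Write n=78 and k=26 in base 17:
n in base 17: [4, 10]
k in base 17: [1, 9]
C(78,26) mod 17 = ∏ C(n_i, k_i) mod 17
Digit binomials (mod 17): C(4,1) = 4; C(10,9) = 10
Product: 4 × 10 = 40 ≡ 6 (mod 17)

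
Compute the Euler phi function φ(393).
260

393 = 3 × 131
φ(n) = n × ∏(1 - 1/p) for each prime p dividing n
φ(393) = 393 × (1 - 1/3) × (1 - 1/131) = 260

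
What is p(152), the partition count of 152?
49686288421

p(n) counts ways to write n as a sum of positive integers (order ignored).
Euler's pentagonal recurrence: p(k) = p(k-1) + p(k-2) - p(k-5) - p(k-7) + p(k-12) + p(k-15) - ... (offsets j(3j∓1)/2, signs ++--, p(0)=1, p(<0)=0).
DP table for k = 0..151: p(0)=1, p(1)=1, p(2)=2, p(3)=3, p(4)=5, p(5)=7, p(6)=11, p(7)=15, p(8)=22, p(9)=30, p(10)=42, p(11)=56, p(12)=77, p(13)=101, p(14)=135, p(15)=176, p(16)=231, p(17)=297, p(18)=385, p(19)=490, p(20)=627, p(21)=792, p(22)=1002, p(23)=1255, p(24)=1575, p(25)=1958, p(26)=2436, p(27)=3010, p(28)=3718, p(29)=4565, p(30)=5604, p(31)=6842, p(32)=8349, p(33)=10143, p(34)=12310, p(35)=14883, p(36)=17977, p(37)=21637, p(38)=26015, p(39)=31185, p(40)=37338, p(41)=44583, p(42)=53174, p(43)=63261, p(44)=75175, p(45)=89134, p(46)=105558, p(47)=124754, p(48)=147273, p(49)=173525, p(50)=204226, p(51)=239943, p(52)=281589, p(53)=329931, p(54)=386155, p(55)=451276, p(56)=526823, p(57)=614154, p(58)=715220, p(59)=831820, p(60)=966467, p(61)=1121505, p(62)=1300156, p(63)=1505499, p(64)=1741630, p(65)=2012558, p(66)=2323520, p(67)=2679689, p(68)=3087735, p(69)=3554345, p(70)=4087968, p(71)=4697205, p(72)=5392783, p(73)=6185689, p(74)=7089500, p(75)=8118264, p(76)=9289091, p(77)=10619863, p(78)=12132164, p(79)=13848650, p(80)=15796476, p(81)=18004327, p(82)=20506255, p(83)=23338469, p(84)=26543660, p(85)=30167357, p(86)=34262962, p(87)=38887673, p(88)=44108109, p(89)=49995925, p(90)=56634173, p(91)=64112359, p(92)=72533807, p(93)=82010177, p(94)=92669720, p(95)=104651419, p(96)=118114304, p(97)=133230930, p(98)=150198136, p(99)=169229875, p(100)=190569292, p(101)=214481126, p(102)=241265379, p(103)=271248950, p(104)=304801365, p(105)=342325709, p(106)=384276336, p(107)=431149389, p(108)=483502844, p(109)=541946240, p(110)=607163746, p(111)=679903203, p(112)=761002156, p(113)=851376628, p(114)=952050665, p(115)=1064144451, p(116)=1188908248, p(117)=1327710076, p(118)=1482074143, p(119)=1653668665, p(120)=1844349560, p(121)=2056148051, p(122)=2291320912, p(123)=2552338241, p(124)=2841940500, p(125)=3163127352, p(126)=3519222692, p(127)=3913864295, p(128)=4351078600, p(129)=4835271870, p(130)=5371315400, p(131)=5964539504, p(132)=6620830889, p(133)=7346629512, p(134)=8149040695, p(135)=9035836076, p(136)=10015581680, p(137)=11097645016, p(138)=12292341831, p(139)=13610949895, p(140)=15065878135, p(141)=16670689208, p(142)=18440293320, p(143)=20390982757, p(144)=22540654445, p(145)=24908858009, p(146)=27517052599, p(147)=30388671978, p(148)=33549419497, p(149)=37027355200, p(150)=40853235313, p(151)=45060624582.
Final step: p(152) = p(151) + p(150) - p(147) - p(145) + p(140) + p(137) - p(130) - p(126) + p(117) + p(112) - p(101) - p(95) + p(82) + p(75) - p(60) - p(52) + p(35) + p(26) - p(7)
= 45060624582 + 40853235313 - 30388671978 - 24908858009 + 15065878135 + 11097645016 - 5371315400 - 3519222692 + 1327710076 + 761002156 - 214481126 - 104651419 + 20506255 + 8118264 - 966467 - 281589 + 14883 + 2436 - 15
= 49686288421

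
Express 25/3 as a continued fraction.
[8; 3]

Euclidean algorithm steps:
25 = 8 × 3 + 1
3 = 3 × 1 + 0
Continued fraction: [8; 3]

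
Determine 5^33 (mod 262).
239

Repeated squaring. Binary of 33 = 100001.
5^1 ≡ 5 (mod 262); 5^2 ≡ 25 (mod 262); 5^4 ≡ 101 (mod 262); 5^8 ≡ 245 (mod 262); 5^16 ≡ 27 (mod 262); 5^32 ≡ 205 (mod 262)
5^33 = 5^1 × 5^32 ≡ 239 (mod 262)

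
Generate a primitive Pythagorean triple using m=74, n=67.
(987, 9916, 9965)

Euclid's formula: a = m² - n², b = 2mn, c = m² + n²
m = 74, n = 67
a = 74² - 67² = 5476 - 4489 = 987
b = 2 × 74 × 67 = 9916
c = 74² + 67² = 5476 + 4489 = 9965
Verification: 987² + 9916² = 974169 + 98327056 = 99301225 = 9965² ✓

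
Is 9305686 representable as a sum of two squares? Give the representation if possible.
Not possible

Factorization: 9305686 = 2 × 13 × 71^3
By Fermat: n is sum of two squares iff every prime p ≡ 3 (mod 4) appears to even power.
Prime(s) ≡ 3 (mod 4) with odd exponent: [(71, 3)]
Therefore 9305686 cannot be expressed as a² + b².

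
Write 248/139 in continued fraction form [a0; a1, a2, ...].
[1; 1, 3, 1, 1, 1, 2, 1, 2]

Euclidean algorithm steps:
248 = 1 × 139 + 109
139 = 1 × 109 + 30
109 = 3 × 30 + 19
30 = 1 × 19 + 11
19 = 1 × 11 + 8
11 = 1 × 8 + 3
8 = 2 × 3 + 2
3 = 1 × 2 + 1
2 = 2 × 1 + 0
Continued fraction: [1; 1, 3, 1, 1, 1, 2, 1, 2]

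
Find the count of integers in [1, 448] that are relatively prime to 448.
192

448 = 2^6 × 7
φ(n) = n × ∏(1 - 1/p) for each prime p dividing n
φ(448) = 448 × (1 - 1/2) × (1 - 1/7) = 192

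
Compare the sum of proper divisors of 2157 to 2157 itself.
deficient

Proper divisors of 2157: sum = 1 + 3 + 719 = 723
Since 723 < 2157, 2157 is deficient.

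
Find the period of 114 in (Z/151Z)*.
150

151 is prime, so ord(114) divides φ(151) = 150.
Divisors of 150: 1, 2, 3, 5, 6, 10, 15, 25, 30, 50, 75, 150.
Repeated squaring: 114^1 ≡ 114, 114^2 ≡ 10, 114^4 ≡ 100, 114^8 ≡ 34, 114^16 ≡ 99, 114^32 ≡ 137, 114^64 ≡ 45, 114^128 ≡ 62 (mod 151).
Test 114^d mod 151 for each divisor d in increasing order:
114^1 ≡ 114
114^2 ≡ 10
114^3 = 114^2·114^1 ≡ 83
114^5 = 114^4·114^1 ≡ 75
114^6 = 114^4·114^2 ≡ 94
114^10 = 114^8·114^2 ≡ 38
114^15 = 114^8·114^4·114^2·114^1 ≡ 132
114^25 = 114^16·114^8·114^1 ≡ 33
114^30 = 114^16·114^8·114^4·114^2 ≡ 59
114^50 = 114^32·114^16·114^2 ≡ 32
114^75 = 114^64·114^8·114^2·114^1 ≡ 150
114^150 = 114^128·114^16·114^4·114^2 ≡ 1  ← first divisor giving 1
The order is 150.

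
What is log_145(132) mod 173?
36

Baby-step giant-step with step n = ⌈√173⌉ = 14.
Baby steps 145^j mod 173 (j:value) for j=0..13: 0:1, 1:145, 2:92, 3:19, 4:160, 5:18, 6:15, 7:99, 8:169, 9:112, 10:151, 11:97, 12:52, 13:101.
Giant-step multiplier: 145^(-14) ≡ 145^(172-14) = 145^158 ≡ 49 (mod 173).
Giant steps γ_i = 132·49^i mod 173: γ_0=132, γ_1=67, γ_2=169 (in table at j=8).
x = i·n + j = 2·14 + 8 = 36.
Check: 145^36 ≡ 132 (mod 173).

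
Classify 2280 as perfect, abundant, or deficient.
abundant

Proper divisors of 2280: sum = 1 + 2 + 3 + 4 + 5 + 6 + 8 + 10 + ... + 456 + 570 + 760 + 1140 (31 divisors) = 4920
Since 4920 > 2280, 2280 is abundant.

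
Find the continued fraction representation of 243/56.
[4; 2, 1, 18]

Euclidean algorithm steps:
243 = 4 × 56 + 19
56 = 2 × 19 + 18
19 = 1 × 18 + 1
18 = 18 × 1 + 0
Continued fraction: [4; 2, 1, 18]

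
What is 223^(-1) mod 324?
247

gcd(223, 324) = 1, so the inverse exists.
Extended Euclidean algorithm on (324, 223):
324 = 1 × 223 + 101  ⟹  101 = (1)·324 + (-1)·223
223 = 2 × 101 + 21  ⟹  21 = (-2)·324 + (3)·223
101 = 4 × 21 + 17  ⟹  17 = (9)·324 + (-13)·223
21 = 1 × 17 + 4  ⟹  4 = (-11)·324 + (16)·223
17 = 4 × 4 + 1  ⟹  1 = (53)·324 + (-77)·223
So (-77)·223 ≡ 1 (mod 324), i.e. 223^(-1) ≡ -77 ≡ 247 (mod 324).
Check: 223 × 247 = 55081 ≡ 1 (mod 324)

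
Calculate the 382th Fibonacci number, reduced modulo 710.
171

Matrix identity: Q^n = [[F_(n+1), F_n], [F_n, F_(n-1)]] with Q = [[1,1],[1,0]].
n = 382 = 101111110₂. Square-and-multiply, entries mod 710:
Q^1 = [[1,1],[1,0]]
Q^2 = (Q^1)² = [[2,1],[1,1]]
Q^5 = (Q^2)²·Q = [[8,5],[5,3]]
Q^11 = (Q^5)²·Q = [[144,89],[89,55]]
Q^23 = (Q^11)²·Q = [[218,257],[257,671]]
Q^47 = (Q^23)²·Q = [[536,683],[683,563]]
Q^95 = (Q^47)²·Q = [[622,475],[475,147]]
Q^191 = (Q^95)²·Q = [[114,489],[489,335]]
Q^382 = (Q^191)² = [[67,171],[171,606]]
F_382 mod 710 = Q^382[0][1] = 171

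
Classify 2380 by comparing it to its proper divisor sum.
abundant

Proper divisors of 2380: sum = 1 + 2 + 4 + 5 + 7 + 10 + 14 + 17 + ... + 340 + 476 + 595 + 1190 (23 divisors) = 3668
Since 3668 > 2380, 2380 is abundant.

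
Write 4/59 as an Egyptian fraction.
1/15 + 1/885

Greedy algorithm:
4/59: ceiling(59/4) = 15, use 1/15
1/885: ceiling(885/1) = 885, use 1/885
Result: 4/59 = 1/15 + 1/885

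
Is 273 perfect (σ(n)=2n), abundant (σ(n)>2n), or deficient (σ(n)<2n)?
deficient

Proper divisors of 273: sum = 1 + 3 + 7 + 13 + 21 + 39 + 91 = 175
Since 175 < 273, 273 is deficient.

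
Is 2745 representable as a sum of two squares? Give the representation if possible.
12² + 51² (a=12, b=51)

Factorization: 2745 = 3^2 × 5 × 61
By Fermat: n is sum of two squares iff every prime p ≡ 3 (mod 4) appears to even power.
All primes ≡ 3 (mod 4) appear to even power.
Search a = 0, 1, 2, … for 2745 - a² a perfect square: first hit at a = 12: 2745 - 144 = 2601 = 51².
2745 = 12² + 51² = 144 + 2601 ✓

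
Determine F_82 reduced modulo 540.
271

Matrix identity: Q^n = [[F_(n+1), F_n], [F_n, F_(n-1)]] with Q = [[1,1],[1,0]].
n = 82 = 1010010₂. Square-and-multiply, entries mod 540:
Q^1 = [[1,1],[1,0]]
Q^2 = (Q^1)² = [[2,1],[1,1]]
Q^5 = (Q^2)²·Q = [[8,5],[5,3]]
Q^10 = (Q^5)² = [[89,55],[55,34]]
Q^20 = (Q^10)² = [[146,285],[285,401]]
Q^41 = (Q^20)²·Q = [[316,481],[481,375]]
Q^82 = (Q^41)² = [[197,271],[271,466]]
F_82 mod 540 = Q^82[0][1] = 271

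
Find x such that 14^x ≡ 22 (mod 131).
81

Baby-step giant-step with step n = ⌈√131⌉ = 12.
Baby steps 14^j mod 131 (j:value) for j=0..11: 0:1, 1:14, 2:65, 3:124, 4:33, 5:69, 6:49, 7:31, 8:41, 9:50, 10:45, 11:106.
Giant-step multiplier: 14^(-12) ≡ 14^(130-12) = 14^118 ≡ 64 (mod 131).
Giant steps γ_i = 22·64^i mod 131: γ_0=22, γ_1=98, γ_2=115, γ_3=24, γ_4=95, γ_5=54, γ_6=50 (in table at j=9).
x = i·n + j = 6·12 + 9 = 81.
Check: 14^81 ≡ 22 (mod 131).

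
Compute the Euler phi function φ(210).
48

210 = 2 × 3 × 5 × 7
φ(n) = n × ∏(1 - 1/p) for each prime p dividing n
φ(210) = 210 × (1 - 1/2) × (1 - 1/3) × (1 - 1/5) × (1 - 1/7) = 48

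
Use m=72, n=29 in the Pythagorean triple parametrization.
(4343, 4176, 6025)

Euclid's formula: a = m² - n², b = 2mn, c = m² + n²
m = 72, n = 29
a = 72² - 29² = 5184 - 841 = 4343
b = 2 × 72 × 29 = 4176
c = 72² + 29² = 5184 + 841 = 6025
Verification: 4343² + 4176² = 18861649 + 17438976 = 36300625 = 6025² ✓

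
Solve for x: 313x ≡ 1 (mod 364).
157

gcd(313, 364) = 1, so the inverse exists.
Extended Euclidean algorithm on (364, 313):
364 = 1 × 313 + 51  ⟹  51 = (1)·364 + (-1)·313
313 = 6 × 51 + 7  ⟹  7 = (-6)·364 + (7)·313
51 = 7 × 7 + 2  ⟹  2 = (43)·364 + (-50)·313
7 = 3 × 2 + 1  ⟹  1 = (-135)·364 + (157)·313
So (157)·313 ≡ 1 (mod 364), i.e. 313^(-1) ≡ 157 (mod 364).
Check: 313 × 157 = 49141 ≡ 1 (mod 364)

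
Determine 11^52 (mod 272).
225

Repeated squaring. Binary of 52 = 110100.
11^1 ≡ 11 (mod 272); 11^2 ≡ 121 (mod 272); 11^4 ≡ 225 (mod 272); 11^8 ≡ 33 (mod 272); 11^16 ≡ 1 (mod 272); 11^32 ≡ 1 (mod 272)
11^52 = 11^4 × 11^16 × 11^32 ≡ 225 (mod 272)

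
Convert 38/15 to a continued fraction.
[2; 1, 1, 7]

Euclidean algorithm steps:
38 = 2 × 15 + 8
15 = 1 × 8 + 7
8 = 1 × 7 + 1
7 = 7 × 1 + 0
Continued fraction: [2; 1, 1, 7]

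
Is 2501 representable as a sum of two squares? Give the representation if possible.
1² + 50² (a=1, b=50)

Factorization: 2501 = 41 × 61
By Fermat: n is sum of two squares iff every prime p ≡ 3 (mod 4) appears to even power.
All primes ≡ 3 (mod 4) appear to even power.
Search a = 0, 1, 2, … for 2501 - a² a perfect square: first hit at a = 1: 2501 - 1 = 2500 = 50².
2501 = 1² + 50² = 1 + 2500 ✓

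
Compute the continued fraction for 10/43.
[0; 4, 3, 3]

Euclidean algorithm steps:
10 = 0 × 43 + 10
43 = 4 × 10 + 3
10 = 3 × 3 + 1
3 = 3 × 1 + 0
Continued fraction: [0; 4, 3, 3]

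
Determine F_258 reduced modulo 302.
172

Matrix identity: Q^n = [[F_(n+1), F_n], [F_n, F_(n-1)]] with Q = [[1,1],[1,0]].
n = 258 = 100000010₂. Square-and-multiply, entries mod 302:
Q^1 = [[1,1],[1,0]]
Q^2 = (Q^1)² = [[2,1],[1,1]]
Q^4 = (Q^2)² = [[5,3],[3,2]]
Q^8 = (Q^4)² = [[34,21],[21,13]]
Q^16 = (Q^8)² = [[87,81],[81,6]]
Q^32 = (Q^16)² = [[238,285],[285,255]]
Q^64 = (Q^32)² = [[157,75],[75,82]]
Q^129 = (Q^64)²·Q = [[181,74],[74,107]]
Q^258 = (Q^129)² = [[185,172],[172,13]]
F_258 mod 302 = Q^258[0][1] = 172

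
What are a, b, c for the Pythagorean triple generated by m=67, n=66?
(133, 8844, 8845)

Euclid's formula: a = m² - n², b = 2mn, c = m² + n²
m = 67, n = 66
a = 67² - 66² = 4489 - 4356 = 133
b = 2 × 67 × 66 = 8844
c = 67² + 66² = 4489 + 4356 = 8845
Verification: 133² + 8844² = 17689 + 78216336 = 78234025 = 8845² ✓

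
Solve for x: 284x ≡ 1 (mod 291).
83

gcd(284, 291) = 1, so the inverse exists.
Extended Euclidean algorithm on (291, 284):
291 = 1 × 284 + 7  ⟹  7 = (1)·291 + (-1)·284
284 = 40 × 7 + 4  ⟹  4 = (-40)·291 + (41)·284
7 = 1 × 4 + 3  ⟹  3 = (41)·291 + (-42)·284
4 = 1 × 3 + 1  ⟹  1 = (-81)·291 + (83)·284
So (83)·284 ≡ 1 (mod 291), i.e. 284^(-1) ≡ 83 (mod 291).
Check: 284 × 83 = 23572 ≡ 1 (mod 291)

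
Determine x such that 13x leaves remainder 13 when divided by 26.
x ≡ 1 (mod 2)

gcd(13, 26) = 13, which divides 13, so solutions exist.
Divide through by 13: x ≡ 1 (mod 2).
The coefficient of x is now 1, so x ≡ 1 (mod 2).
Check: 13 × 1 = 13 ≡ 13 (mod 26).
x ≡ 1 (mod 2), giving 13 solutions mod 26.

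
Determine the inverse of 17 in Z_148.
61

gcd(17, 148) = 1, so the inverse exists.
Extended Euclidean algorithm on (148, 17):
148 = 8 × 17 + 12  ⟹  12 = (1)·148 + (-8)·17
17 = 1 × 12 + 5  ⟹  5 = (-1)·148 + (9)·17
12 = 2 × 5 + 2  ⟹  2 = (3)·148 + (-26)·17
5 = 2 × 2 + 1  ⟹  1 = (-7)·148 + (61)·17
So (61)·17 ≡ 1 (mod 148), i.e. 17^(-1) ≡ 61 (mod 148).
Check: 17 × 61 = 1037 ≡ 1 (mod 148)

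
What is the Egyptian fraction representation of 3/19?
1/7 + 1/67 + 1/8911

Greedy algorithm:
3/19: ceiling(19/3) = 7, use 1/7
2/133: ceiling(133/2) = 67, use 1/67
1/8911: ceiling(8911/1) = 8911, use 1/8911
Result: 3/19 = 1/7 + 1/67 + 1/8911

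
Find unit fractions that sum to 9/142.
1/16 + 1/1136

Greedy algorithm:
9/142: ceiling(142/9) = 16, use 1/16
1/1136: ceiling(1136/1) = 1136, use 1/1136
Result: 9/142 = 1/16 + 1/1136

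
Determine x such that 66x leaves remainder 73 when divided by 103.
x ≡ 37 (mod 103)

gcd(66, 103) = 1, which divides 73, so solutions exist.
Find 66^(-1) mod 103 by the extended Euclidean algorithm:
103 = 1 × 66 + 37  ⟹  37 = (1)·103 + (-1)·66
66 = 1 × 37 + 29  ⟹  29 = (-1)·103 + (2)·66
37 = 1 × 29 + 8  ⟹  8 = (2)·103 + (-3)·66
29 = 3 × 8 + 5  ⟹  5 = (-7)·103 + (11)·66
8 = 1 × 5 + 3  ⟹  3 = (9)·103 + (-14)·66
5 = 1 × 3 + 2  ⟹  2 = (-16)·103 + (25)·66
3 = 1 × 2 + 1  ⟹  1 = (25)·103 + (-39)·66
So (-39)·66 ≡ 1 (mod 103), i.e. 66^(-1) ≡ -39 ≡ 64 (mod 103).
x ≡ 64 × 73 = 4672 ≡ 37 (mod 103).
Check: 66 × 37 = 2442 ≡ 73 (mod 103).
Unique solution: x ≡ 37 (mod 103)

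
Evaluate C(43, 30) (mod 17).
0

Using Lucas' theorem:
Write n=43 and k=30 in base 17:
n in base 17: [2, 9]
k in base 17: [1, 13]
C(43,30) mod 17 = ∏ C(n_i, k_i) mod 17
Digit binomials (mod 17): C(2,1) = 2; C(9,13) = 0 (k_i > n_i)
Product: 2 × 0 = 0 ≡ 0 (mod 17)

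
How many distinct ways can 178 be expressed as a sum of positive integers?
571701605655

p(n) counts ways to write n as a sum of positive integers (order ignored).
Euler's pentagonal recurrence: p(k) = p(k-1) + p(k-2) - p(k-5) - p(k-7) + p(k-12) + p(k-15) - ... (offsets j(3j∓1)/2, signs ++--, p(0)=1, p(<0)=0).
DP table for k = 0..177: p(0)=1, p(1)=1, p(2)=2, p(3)=3, p(4)=5, p(5)=7, p(6)=11, p(7)=15, p(8)=22, p(9)=30, p(10)=42, p(11)=56, p(12)=77, p(13)=101, p(14)=135, p(15)=176, p(16)=231, p(17)=297, p(18)=385, p(19)=490, p(20)=627, p(21)=792, p(22)=1002, p(23)=1255, p(24)=1575, p(25)=1958, p(26)=2436, p(27)=3010, p(28)=3718, p(29)=4565, p(30)=5604, p(31)=6842, p(32)=8349, p(33)=10143, p(34)=12310, p(35)=14883, p(36)=17977, p(37)=21637, p(38)=26015, p(39)=31185, p(40)=37338, p(41)=44583, p(42)=53174, p(43)=63261, p(44)=75175, p(45)=89134, p(46)=105558, p(47)=124754, p(48)=147273, p(49)=173525, p(50)=204226, p(51)=239943, p(52)=281589, p(53)=329931, p(54)=386155, p(55)=451276, p(56)=526823, p(57)=614154, p(58)=715220, p(59)=831820, p(60)=966467, p(61)=1121505, p(62)=1300156, p(63)=1505499, p(64)=1741630, p(65)=2012558, p(66)=2323520, p(67)=2679689, p(68)=3087735, p(69)=3554345, p(70)=4087968, p(71)=4697205, p(72)=5392783, p(73)=6185689, p(74)=7089500, p(75)=8118264, p(76)=9289091, p(77)=10619863, p(78)=12132164, p(79)=13848650, p(80)=15796476, p(81)=18004327, p(82)=20506255, p(83)=23338469, p(84)=26543660, p(85)=30167357, p(86)=34262962, p(87)=38887673, p(88)=44108109, p(89)=49995925, p(90)=56634173, p(91)=64112359, p(92)=72533807, p(93)=82010177, p(94)=92669720, p(95)=104651419, p(96)=118114304, p(97)=133230930, p(98)=150198136, p(99)=169229875, p(100)=190569292, p(101)=214481126, p(102)=241265379, p(103)=271248950, p(104)=304801365, p(105)=342325709, p(106)=384276336, p(107)=431149389, p(108)=483502844, p(109)=541946240, p(110)=607163746, p(111)=679903203, p(112)=761002156, p(113)=851376628, p(114)=952050665, p(115)=1064144451, p(116)=1188908248, p(117)=1327710076, p(118)=1482074143, p(119)=1653668665, p(120)=1844349560, p(121)=2056148051, p(122)=2291320912, p(123)=2552338241, p(124)=2841940500, p(125)=3163127352, p(126)=3519222692, p(127)=3913864295, p(128)=4351078600, p(129)=4835271870, p(130)=5371315400, p(131)=5964539504, p(132)=6620830889, p(133)=7346629512, p(134)=8149040695, p(135)=9035836076, p(136)=10015581680, p(137)=11097645016, p(138)=12292341831, p(139)=13610949895, p(140)=15065878135, p(141)=16670689208, p(142)=18440293320, p(143)=20390982757, p(144)=22540654445, p(145)=24908858009, p(146)=27517052599, p(147)=30388671978, p(148)=33549419497, p(149)=37027355200, p(150)=40853235313, p(151)=45060624582, p(152)=49686288421, p(153)=54770336324, p(154)=60356673280, p(155)=66493182097, p(156)=73232243759, p(157)=80630964769, p(158)=88751778802, p(159)=97662728555, p(160)=107438159466, p(161)=118159068427, p(162)=129913904637, p(163)=142798995930, p(164)=156919475295, p(165)=172389800255, p(166)=189334822579, p(167)=207890420102, p(168)=228204732751, p(169)=250438925115, p(170)=274768617130, p(171)=301384802048, p(172)=330495499613, p(173)=362326859895, p(174)=397125074750, p(175)=435157697830, p(176)=476715857290, p(177)=522115831195.
Final step: p(178) = p(177) + p(176) - p(173) - p(171) + p(166) + p(163) - p(156) - p(152) + p(143) + p(138) - p(127) - p(121) + p(108) + p(101) - p(86) - p(78) + p(61) + p(52) - p(33) - p(23) + p(2)
= 522115831195 + 476715857290 - 362326859895 - 301384802048 + 189334822579 + 142798995930 - 73232243759 - 49686288421 + 20390982757 + 12292341831 - 3913864295 - 2056148051 + 483502844 + 214481126 - 34262962 - 12132164 + 1121505 + 281589 - 10143 - 1255 + 2
= 571701605655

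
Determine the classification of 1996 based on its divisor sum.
deficient

Proper divisors of 1996: sum = 1 + 2 + 4 + 499 + 998 = 1504
Since 1504 < 1996, 1996 is deficient.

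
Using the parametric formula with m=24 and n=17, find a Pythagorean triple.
(287, 816, 865)

Euclid's formula: a = m² - n², b = 2mn, c = m² + n²
m = 24, n = 17
a = 24² - 17² = 576 - 289 = 287
b = 2 × 24 × 17 = 816
c = 24² + 17² = 576 + 289 = 865
Verification: 287² + 816² = 82369 + 665856 = 748225 = 865² ✓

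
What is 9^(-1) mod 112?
25

gcd(9, 112) = 1, so the inverse exists.
Extended Euclidean algorithm on (112, 9):
112 = 12 × 9 + 4  ⟹  4 = (1)·112 + (-12)·9
9 = 2 × 4 + 1  ⟹  1 = (-2)·112 + (25)·9
So (25)·9 ≡ 1 (mod 112), i.e. 9^(-1) ≡ 25 (mod 112).
Check: 9 × 25 = 225 ≡ 1 (mod 112)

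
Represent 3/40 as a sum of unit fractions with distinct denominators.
1/14 + 1/280

Greedy algorithm:
3/40: ceiling(40/3) = 14, use 1/14
1/280: ceiling(280/1) = 280, use 1/280
Result: 3/40 = 1/14 + 1/280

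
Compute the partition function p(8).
22

p(n) counts ways to write n as a sum of positive integers (order ignored).
Examples: 8; 7 + 1; 6 + 2; 6 + 1 + 1; 5 + 3; ... (22 total)
p(8) = 22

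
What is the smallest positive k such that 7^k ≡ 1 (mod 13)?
12

13 is prime, so ord(7) divides φ(13) = 12.
Divisors of 12: 1, 2, 3, 4, 6, 12.
Repeated squaring: 7^1 ≡ 7, 7^2 ≡ 10, 7^4 ≡ 9, 7^8 ≡ 3 (mod 13).
Test 7^d mod 13 for each divisor d in increasing order:
7^1 ≡ 7
7^2 ≡ 10
7^3 = 7^2·7^1 ≡ 5
7^4 ≡ 9
7^6 = 7^4·7^2 ≡ 12
7^12 = 7^8·7^4 ≡ 1  ← first divisor giving 1
The order is 12.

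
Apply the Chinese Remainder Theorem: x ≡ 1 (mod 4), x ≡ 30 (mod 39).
69

Using Chinese Remainder Theorem:
M = 4 × 39 = 156
M1 = 39, M2 = 4
y1 = 39^(-1) mod 4 = 3
y2 = 4^(-1) mod 39 = 10
x = (1×39×3 + 30×4×10) mod 156 = 69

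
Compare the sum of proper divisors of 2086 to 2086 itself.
deficient

Proper divisors of 2086: sum = 1 + 2 + 7 + 14 + 149 + 298 + 1043 = 1514
Since 1514 < 2086, 2086 is deficient.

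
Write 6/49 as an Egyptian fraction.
1/9 + 1/89 + 1/9813 + 1/128383479

Greedy algorithm:
6/49: ceiling(49/6) = 9, use 1/9
5/441: ceiling(441/5) = 89, use 1/89
4/39249: ceiling(39249/4) = 9813, use 1/9813
1/128383479: ceiling(128383479/1) = 128383479, use 1/128383479
Result: 6/49 = 1/9 + 1/89 + 1/9813 + 1/128383479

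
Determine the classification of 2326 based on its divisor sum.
deficient

Proper divisors of 2326: sum = 1 + 2 + 1163 = 1166
Since 1166 < 2326, 2326 is deficient.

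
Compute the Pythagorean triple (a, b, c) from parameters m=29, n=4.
(825, 232, 857)

Euclid's formula: a = m² - n², b = 2mn, c = m² + n²
m = 29, n = 4
a = 29² - 4² = 841 - 16 = 825
b = 2 × 29 × 4 = 232
c = 29² + 4² = 841 + 16 = 857
Verification: 825² + 232² = 680625 + 53824 = 734449 = 857² ✓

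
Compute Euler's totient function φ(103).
102

103 = 103
φ(n) = n × ∏(1 - 1/p) for each prime p dividing n
φ(103) = 103 × (1 - 1/103) = 102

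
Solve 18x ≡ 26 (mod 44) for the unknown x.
x ≡ 21 (mod 22)

gcd(18, 44) = 2, which divides 26, so solutions exist.
Divide through by 2: 9x ≡ 13 (mod 22).
Find 9^(-1) mod 22 by the extended Euclidean algorithm:
22 = 2 × 9 + 4  ⟹  4 = (1)·22 + (-2)·9
9 = 2 × 4 + 1  ⟹  1 = (-2)·22 + (5)·9
So (5)·9 ≡ 1 (mod 22), i.e. 9^(-1) ≡ 5 (mod 22).
x ≡ 5 × 13 = 65 ≡ 21 (mod 22).
Check: 18 × 21 = 378 ≡ 26 (mod 44).
x ≡ 21 (mod 22), giving 2 solutions mod 44.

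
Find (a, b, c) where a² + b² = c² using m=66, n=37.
(2987, 4884, 5725)

Euclid's formula: a = m² - n², b = 2mn, c = m² + n²
m = 66, n = 37
a = 66² - 37² = 4356 - 1369 = 2987
b = 2 × 66 × 37 = 4884
c = 66² + 37² = 4356 + 1369 = 5725
Verification: 2987² + 4884² = 8922169 + 23853456 = 32775625 = 5725² ✓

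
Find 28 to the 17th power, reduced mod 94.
68

Repeated squaring. Binary of 17 = 10001.
28^1 ≡ 28 (mod 94); 28^2 ≡ 32 (mod 94); 28^4 ≡ 84 (mod 94); 28^8 ≡ 6 (mod 94); 28^16 ≡ 36 (mod 94)
28^17 = 28^1 × 28^16 ≡ 68 (mod 94)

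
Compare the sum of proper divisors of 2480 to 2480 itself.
abundant

Proper divisors of 2480: sum = 1 + 2 + 4 + 5 + 8 + 10 + 16 + 20 + ... + 310 + 496 + 620 + 1240 (19 divisors) = 3472
Since 3472 > 2480, 2480 is abundant.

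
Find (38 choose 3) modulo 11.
10

Using Lucas' theorem:
Write n=38 and k=3 in base 11:
n in base 11: [3, 5]
k in base 11: [0, 3]
C(38,3) mod 11 = ∏ C(n_i, k_i) mod 11
Digit binomials (mod 11): C(3,0) = 1; C(5,3) = 10
Product: 1 × 10 = 10 ≡ 10 (mod 11)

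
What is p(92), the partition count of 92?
72533807

p(n) counts ways to write n as a sum of positive integers (order ignored).
Euler's pentagonal recurrence: p(k) = p(k-1) + p(k-2) - p(k-5) - p(k-7) + p(k-12) + p(k-15) - ... (offsets j(3j∓1)/2, signs ++--, p(0)=1, p(<0)=0).
DP table for k = 0..91: p(0)=1, p(1)=1, p(2)=2, p(3)=3, p(4)=5, p(5)=7, p(6)=11, p(7)=15, p(8)=22, p(9)=30, p(10)=42, p(11)=56, p(12)=77, p(13)=101, p(14)=135, p(15)=176, p(16)=231, p(17)=297, p(18)=385, p(19)=490, p(20)=627, p(21)=792, p(22)=1002, p(23)=1255, p(24)=1575, p(25)=1958, p(26)=2436, p(27)=3010, p(28)=3718, p(29)=4565, p(30)=5604, p(31)=6842, p(32)=8349, p(33)=10143, p(34)=12310, p(35)=14883, p(36)=17977, p(37)=21637, p(38)=26015, p(39)=31185, p(40)=37338, p(41)=44583, p(42)=53174, p(43)=63261, p(44)=75175, p(45)=89134, p(46)=105558, p(47)=124754, p(48)=147273, p(49)=173525, p(50)=204226, p(51)=239943, p(52)=281589, p(53)=329931, p(54)=386155, p(55)=451276, p(56)=526823, p(57)=614154, p(58)=715220, p(59)=831820, p(60)=966467, p(61)=1121505, p(62)=1300156, p(63)=1505499, p(64)=1741630, p(65)=2012558, p(66)=2323520, p(67)=2679689, p(68)=3087735, p(69)=3554345, p(70)=4087968, p(71)=4697205, p(72)=5392783, p(73)=6185689, p(74)=7089500, p(75)=8118264, p(76)=9289091, p(77)=10619863, p(78)=12132164, p(79)=13848650, p(80)=15796476, p(81)=18004327, p(82)=20506255, p(83)=23338469, p(84)=26543660, p(85)=30167357, p(86)=34262962, p(87)=38887673, p(88)=44108109, p(89)=49995925, p(90)=56634173, p(91)=64112359.
Final step: p(92) = p(91) + p(90) - p(87) - p(85) + p(80) + p(77) - p(70) - p(66) + p(57) + p(52) - p(41) - p(35) + p(22) + p(15) - p(0)
= 64112359 + 56634173 - 38887673 - 30167357 + 15796476 + 10619863 - 4087968 - 2323520 + 614154 + 281589 - 44583 - 14883 + 1002 + 176 - 1
= 72533807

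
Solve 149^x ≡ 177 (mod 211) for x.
85

Baby-step giant-step with step n = ⌈√211⌉ = 15.
Baby steps 149^j mod 211 (j:value) for j=0..14: 0:1, 1:149, 2:46, 3:102, 4:6, 5:50, 6:65, 7:190, 8:36, 9:89, 10:179, 11:85, 12:5, 13:112, 14:19.
Giant-step multiplier: 149^(-15) ≡ 149^(210-15) = 149^195 ≡ 12 (mod 211).
Giant steps γ_i = 177·12^i mod 211: γ_0=177, γ_1=14, γ_2=168, γ_3=117, γ_4=138, γ_5=179 (in table at j=10).
x = i·n + j = 5·15 + 10 = 85.
Check: 149^85 ≡ 177 (mod 211).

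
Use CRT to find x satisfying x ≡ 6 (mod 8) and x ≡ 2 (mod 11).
46

Using Chinese Remainder Theorem:
M = 8 × 11 = 88
M1 = 11, M2 = 8
y1 = 11^(-1) mod 8 = 3
y2 = 8^(-1) mod 11 = 7
x = (6×11×3 + 2×8×7) mod 88 = 46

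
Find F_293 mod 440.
13

Matrix identity: Q^n = [[F_(n+1), F_n], [F_n, F_(n-1)]] with Q = [[1,1],[1,0]].
n = 293 = 100100101₂. Square-and-multiply, entries mod 440:
Q^1 = [[1,1],[1,0]]
Q^2 = (Q^1)² = [[2,1],[1,1]]
Q^4 = (Q^2)² = [[5,3],[3,2]]
Q^9 = (Q^4)²·Q = [[55,34],[34,21]]
Q^18 = (Q^9)² = [[221,384],[384,277]]
Q^36 = (Q^18)² = [[57,272],[272,225]]
Q^73 = (Q^36)²·Q = [[377,233],[233,144]]
Q^146 = (Q^73)² = [[178,393],[393,225]]
Q^293 = (Q^146)²·Q = [[432,13],[13,419]]
F_293 mod 440 = Q^293[0][1] = 13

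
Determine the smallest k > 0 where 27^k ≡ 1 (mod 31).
10

31 is prime, so ord(27) divides φ(31) = 30.
Divisors of 30: 1, 2, 3, 5, 6, 10, 15, 30.
Repeated squaring: 27^1 ≡ 27, 27^2 ≡ 16, 27^4 ≡ 8, 27^8 ≡ 2, 27^16 ≡ 4 (mod 31).
Test 27^d mod 31 for each divisor d in increasing order:
27^1 ≡ 27
27^2 ≡ 16
27^3 = 27^2·27^1 ≡ 29
27^5 = 27^4·27^1 ≡ 30
27^6 = 27^4·27^2 ≡ 4
27^10 = 27^8·27^2 ≡ 1  ← first divisor giving 1
The order is 10.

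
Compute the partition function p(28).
3718

p(n) counts ways to write n as a sum of positive integers (order ignored).
Euler's pentagonal recurrence: p(k) = p(k-1) + p(k-2) - p(k-5) - p(k-7) + p(k-12) + p(k-15) - ... (offsets j(3j∓1)/2, signs ++--, p(0)=1, p(<0)=0).
DP table for k = 0..27: p(0)=1, p(1)=1, p(2)=2, p(3)=3, p(4)=5, p(5)=7, p(6)=11, p(7)=15, p(8)=22, p(9)=30, p(10)=42, p(11)=56, p(12)=77, p(13)=101, p(14)=135, p(15)=176, p(16)=231, p(17)=297, p(18)=385, p(19)=490, p(20)=627, p(21)=792, p(22)=1002, p(23)=1255, p(24)=1575, p(25)=1958, p(26)=2436, p(27)=3010.
Final step: p(28) = p(27) + p(26) - p(23) - p(21) + p(16) + p(13) - p(6) - p(2)
= 3010 + 2436 - 1255 - 792 + 231 + 101 - 11 - 2
= 3718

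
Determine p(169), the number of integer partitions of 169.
250438925115

p(n) counts ways to write n as a sum of positive integers (order ignored).
Euler's pentagonal recurrence: p(k) = p(k-1) + p(k-2) - p(k-5) - p(k-7) + p(k-12) + p(k-15) - ... (offsets j(3j∓1)/2, signs ++--, p(0)=1, p(<0)=0).
DP table for k = 0..168: p(0)=1, p(1)=1, p(2)=2, p(3)=3, p(4)=5, p(5)=7, p(6)=11, p(7)=15, p(8)=22, p(9)=30, p(10)=42, p(11)=56, p(12)=77, p(13)=101, p(14)=135, p(15)=176, p(16)=231, p(17)=297, p(18)=385, p(19)=490, p(20)=627, p(21)=792, p(22)=1002, p(23)=1255, p(24)=1575, p(25)=1958, p(26)=2436, p(27)=3010, p(28)=3718, p(29)=4565, p(30)=5604, p(31)=6842, p(32)=8349, p(33)=10143, p(34)=12310, p(35)=14883, p(36)=17977, p(37)=21637, p(38)=26015, p(39)=31185, p(40)=37338, p(41)=44583, p(42)=53174, p(43)=63261, p(44)=75175, p(45)=89134, p(46)=105558, p(47)=124754, p(48)=147273, p(49)=173525, p(50)=204226, p(51)=239943, p(52)=281589, p(53)=329931, p(54)=386155, p(55)=451276, p(56)=526823, p(57)=614154, p(58)=715220, p(59)=831820, p(60)=966467, p(61)=1121505, p(62)=1300156, p(63)=1505499, p(64)=1741630, p(65)=2012558, p(66)=2323520, p(67)=2679689, p(68)=3087735, p(69)=3554345, p(70)=4087968, p(71)=4697205, p(72)=5392783, p(73)=6185689, p(74)=7089500, p(75)=8118264, p(76)=9289091, p(77)=10619863, p(78)=12132164, p(79)=13848650, p(80)=15796476, p(81)=18004327, p(82)=20506255, p(83)=23338469, p(84)=26543660, p(85)=30167357, p(86)=34262962, p(87)=38887673, p(88)=44108109, p(89)=49995925, p(90)=56634173, p(91)=64112359, p(92)=72533807, p(93)=82010177, p(94)=92669720, p(95)=104651419, p(96)=118114304, p(97)=133230930, p(98)=150198136, p(99)=169229875, p(100)=190569292, p(101)=214481126, p(102)=241265379, p(103)=271248950, p(104)=304801365, p(105)=342325709, p(106)=384276336, p(107)=431149389, p(108)=483502844, p(109)=541946240, p(110)=607163746, p(111)=679903203, p(112)=761002156, p(113)=851376628, p(114)=952050665, p(115)=1064144451, p(116)=1188908248, p(117)=1327710076, p(118)=1482074143, p(119)=1653668665, p(120)=1844349560, p(121)=2056148051, p(122)=2291320912, p(123)=2552338241, p(124)=2841940500, p(125)=3163127352, p(126)=3519222692, p(127)=3913864295, p(128)=4351078600, p(129)=4835271870, p(130)=5371315400, p(131)=5964539504, p(132)=6620830889, p(133)=7346629512, p(134)=8149040695, p(135)=9035836076, p(136)=10015581680, p(137)=11097645016, p(138)=12292341831, p(139)=13610949895, p(140)=15065878135, p(141)=16670689208, p(142)=18440293320, p(143)=20390982757, p(144)=22540654445, p(145)=24908858009, p(146)=27517052599, p(147)=30388671978, p(148)=33549419497, p(149)=37027355200, p(150)=40853235313, p(151)=45060624582, p(152)=49686288421, p(153)=54770336324, p(154)=60356673280, p(155)=66493182097, p(156)=73232243759, p(157)=80630964769, p(158)=88751778802, p(159)=97662728555, p(160)=107438159466, p(161)=118159068427, p(162)=129913904637, p(163)=142798995930, p(164)=156919475295, p(165)=172389800255, p(166)=189334822579, p(167)=207890420102, p(168)=228204732751.
Final step: p(169) = p(168) + p(167) - p(164) - p(162) + p(157) + p(154) - p(147) - p(143) + p(134) + p(129) - p(118) - p(112) + p(99) + p(92) - p(77) - p(69) + p(52) + p(43) - p(24) - p(14)
= 228204732751 + 207890420102 - 156919475295 - 129913904637 + 80630964769 + 60356673280 - 30388671978 - 20390982757 + 8149040695 + 4835271870 - 1482074143 - 761002156 + 169229875 + 72533807 - 10619863 - 3554345 + 281589 + 63261 - 1575 - 135
= 250438925115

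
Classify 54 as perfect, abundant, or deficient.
abundant

Proper divisors of 54: sum = 1 + 2 + 3 + 6 + 9 + 18 + 27 = 66
Since 66 > 54, 54 is abundant.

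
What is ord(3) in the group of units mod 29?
28

29 is prime, so ord(3) divides φ(29) = 28.
Divisors of 28: 1, 2, 4, 7, 14, 28.
Repeated squaring: 3^1 ≡ 3, 3^2 ≡ 9, 3^4 ≡ 23, 3^8 ≡ 7, 3^16 ≡ 20 (mod 29).
Test 3^d mod 29 for each divisor d in increasing order:
3^1 ≡ 3
3^2 ≡ 9
3^4 ≡ 23
3^7 = 3^4·3^2·3^1 ≡ 12
3^14 = 3^8·3^4·3^2 ≡ 28
3^28 = 3^16·3^8·3^4 ≡ 1  ← first divisor giving 1
The order is 28.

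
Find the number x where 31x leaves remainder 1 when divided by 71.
55

gcd(31, 71) = 1, so the inverse exists.
Extended Euclidean algorithm on (71, 31):
71 = 2 × 31 + 9  ⟹  9 = (1)·71 + (-2)·31
31 = 3 × 9 + 4  ⟹  4 = (-3)·71 + (7)·31
9 = 2 × 4 + 1  ⟹  1 = (7)·71 + (-16)·31
So (-16)·31 ≡ 1 (mod 71), i.e. 31^(-1) ≡ -16 ≡ 55 (mod 71).
Check: 31 × 55 = 1705 ≡ 1 (mod 71)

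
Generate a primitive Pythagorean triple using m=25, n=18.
(301, 900, 949)

Euclid's formula: a = m² - n², b = 2mn, c = m² + n²
m = 25, n = 18
a = 25² - 18² = 625 - 324 = 301
b = 2 × 25 × 18 = 900
c = 25² + 18² = 625 + 324 = 949
Verification: 301² + 900² = 90601 + 810000 = 900601 = 949² ✓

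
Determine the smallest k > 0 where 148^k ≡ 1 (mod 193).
192

193 is prime, so ord(148) divides φ(193) = 192.
Divisors of 192: 1, 2, 3, 4, 6, 8, 12, 16, 24, 32, 48, 64, 96, 192.
Repeated squaring: 148^1 ≡ 148, 148^2 ≡ 95, 148^4 ≡ 147, 148^8 ≡ 186, 148^16 ≡ 49, 148^32 ≡ 85, 148^64 ≡ 84, 148^128 ≡ 108 (mod 193).
Test 148^d mod 193 for each divisor d in increasing order:
148^1 ≡ 148
148^2 ≡ 95
148^3 = 148^2·148^1 ≡ 164
148^4 ≡ 147
148^6 = 148^4·148^2 ≡ 69
148^8 ≡ 186
148^12 = 148^8·148^4 ≡ 129
148^16 ≡ 49
148^24 = 148^16·148^8 ≡ 43
148^32 ≡ 85
148^48 = 148^32·148^16 ≡ 112
148^64 ≡ 84
148^96 = 148^64·148^32 ≡ 192
148^192 = 148^128·148^64 ≡ 1  ← first divisor giving 1
The order is 192.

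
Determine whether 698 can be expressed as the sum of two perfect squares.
13² + 23² (a=13, b=23)

Factorization: 698 = 2 × 349
By Fermat: n is sum of two squares iff every prime p ≡ 3 (mod 4) appears to even power.
All primes ≡ 3 (mod 4) appear to even power.
Search a = 0, 1, 2, … for 698 - a² a perfect square: first hit at a = 13: 698 - 169 = 529 = 23².
698 = 13² + 23² = 169 + 529 ✓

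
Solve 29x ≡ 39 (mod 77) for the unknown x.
x ≡ 4 (mod 77)

gcd(29, 77) = 1, which divides 39, so solutions exist.
Find 29^(-1) mod 77 by the extended Euclidean algorithm:
77 = 2 × 29 + 19  ⟹  19 = (1)·77 + (-2)·29
29 = 1 × 19 + 10  ⟹  10 = (-1)·77 + (3)·29
19 = 1 × 10 + 9  ⟹  9 = (2)·77 + (-5)·29
10 = 1 × 9 + 1  ⟹  1 = (-3)·77 + (8)·29
So (8)·29 ≡ 1 (mod 77), i.e. 29^(-1) ≡ 8 (mod 77).
x ≡ 8 × 39 = 312 ≡ 4 (mod 77).
Check: 29 × 4 = 116 ≡ 39 (mod 77).
Unique solution: x ≡ 4 (mod 77)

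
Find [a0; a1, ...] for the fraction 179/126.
[1; 2, 2, 1, 1, 1, 6]

Euclidean algorithm steps:
179 = 1 × 126 + 53
126 = 2 × 53 + 20
53 = 2 × 20 + 13
20 = 1 × 13 + 7
13 = 1 × 7 + 6
7 = 1 × 6 + 1
6 = 6 × 1 + 0
Continued fraction: [1; 2, 2, 1, 1, 1, 6]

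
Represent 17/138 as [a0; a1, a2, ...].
[0; 8, 8, 2]

Euclidean algorithm steps:
17 = 0 × 138 + 17
138 = 8 × 17 + 2
17 = 8 × 2 + 1
2 = 2 × 1 + 0
Continued fraction: [0; 8, 8, 2]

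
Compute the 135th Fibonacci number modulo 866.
646

Matrix identity: Q^n = [[F_(n+1), F_n], [F_n, F_(n-1)]] with Q = [[1,1],[1,0]].
n = 135 = 10000111₂. Square-and-multiply, entries mod 866:
Q^1 = [[1,1],[1,0]]
Q^2 = (Q^1)² = [[2,1],[1,1]]
Q^4 = (Q^2)² = [[5,3],[3,2]]
Q^8 = (Q^4)² = [[34,21],[21,13]]
Q^16 = (Q^8)² = [[731,121],[121,610]]
Q^33 = (Q^16)²·Q = [[277,824],[824,319]]
Q^67 = (Q^33)²·Q = [[635,553],[553,82]]
Q^135 = (Q^67)²·Q = [[519,646],[646,739]]
F_135 mod 866 = Q^135[0][1] = 646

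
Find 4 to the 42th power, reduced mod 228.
220

Repeated squaring. Binary of 42 = 101010.
4^1 ≡ 4 (mod 228); 4^2 ≡ 16 (mod 228); 4^4 ≡ 28 (mod 228); 4^8 ≡ 100 (mod 228); 4^16 ≡ 196 (mod 228); 4^32 ≡ 112 (mod 228)
4^42 = 4^2 × 4^8 × 4^32 ≡ 220 (mod 228)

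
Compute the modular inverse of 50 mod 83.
5

gcd(50, 83) = 1, so the inverse exists.
Extended Euclidean algorithm on (83, 50):
83 = 1 × 50 + 33  ⟹  33 = (1)·83 + (-1)·50
50 = 1 × 33 + 17  ⟹  17 = (-1)·83 + (2)·50
33 = 1 × 17 + 16  ⟹  16 = (2)·83 + (-3)·50
17 = 1 × 16 + 1  ⟹  1 = (-3)·83 + (5)·50
So (5)·50 ≡ 1 (mod 83), i.e. 50^(-1) ≡ 5 (mod 83).
Check: 50 × 5 = 250 ≡ 1 (mod 83)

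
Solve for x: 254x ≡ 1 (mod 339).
335

gcd(254, 339) = 1, so the inverse exists.
Extended Euclidean algorithm on (339, 254):
339 = 1 × 254 + 85  ⟹  85 = (1)·339 + (-1)·254
254 = 2 × 85 + 84  ⟹  84 = (-2)·339 + (3)·254
85 = 1 × 84 + 1  ⟹  1 = (3)·339 + (-4)·254
So (-4)·254 ≡ 1 (mod 339), i.e. 254^(-1) ≡ -4 ≡ 335 (mod 339).
Check: 254 × 335 = 85090 ≡ 1 (mod 339)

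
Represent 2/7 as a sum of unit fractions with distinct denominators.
1/4 + 1/28

Greedy algorithm:
2/7: ceiling(7/2) = 4, use 1/4
1/28: ceiling(28/1) = 28, use 1/28
Result: 2/7 = 1/4 + 1/28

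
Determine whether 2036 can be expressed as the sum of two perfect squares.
10² + 44² (a=10, b=44)

Factorization: 2036 = 2^2 × 509
By Fermat: n is sum of two squares iff every prime p ≡ 3 (mod 4) appears to even power.
All primes ≡ 3 (mod 4) appear to even power.
Search a = 0, 1, 2, … for 2036 - a² a perfect square: first hit at a = 10: 2036 - 100 = 1936 = 44².
2036 = 10² + 44² = 100 + 1936 ✓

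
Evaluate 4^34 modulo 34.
16

Repeated squaring. Binary of 34 = 100010.
4^1 ≡ 4 (mod 34); 4^2 ≡ 16 (mod 34); 4^4 ≡ 18 (mod 34); 4^8 ≡ 18 (mod 34); 4^16 ≡ 18 (mod 34); 4^32 ≡ 18 (mod 34)
4^34 = 4^2 × 4^32 ≡ 16 (mod 34)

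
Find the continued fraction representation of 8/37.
[0; 4, 1, 1, 1, 2]

Euclidean algorithm steps:
8 = 0 × 37 + 8
37 = 4 × 8 + 5
8 = 1 × 5 + 3
5 = 1 × 3 + 2
3 = 1 × 2 + 1
2 = 2 × 1 + 0
Continued fraction: [0; 4, 1, 1, 1, 2]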